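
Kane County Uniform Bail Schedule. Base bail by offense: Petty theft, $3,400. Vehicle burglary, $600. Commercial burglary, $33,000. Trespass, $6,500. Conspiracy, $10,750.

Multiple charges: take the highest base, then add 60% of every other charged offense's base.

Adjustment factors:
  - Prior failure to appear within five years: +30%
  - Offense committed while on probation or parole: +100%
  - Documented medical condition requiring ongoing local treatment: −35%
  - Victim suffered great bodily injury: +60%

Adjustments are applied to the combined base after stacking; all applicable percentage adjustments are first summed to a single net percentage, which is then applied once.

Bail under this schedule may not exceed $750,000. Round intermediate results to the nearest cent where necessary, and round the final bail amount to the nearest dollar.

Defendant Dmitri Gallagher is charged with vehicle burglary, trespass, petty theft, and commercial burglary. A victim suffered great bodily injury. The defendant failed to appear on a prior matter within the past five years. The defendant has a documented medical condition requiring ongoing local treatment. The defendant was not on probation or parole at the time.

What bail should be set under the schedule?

$60,915

Base amounts from the schedule: vehicle burglary $600; trespass $6,500; petty theft $3,400; commercial burglary $33,000.
Stacking rule: highest base plus 60% of each additional charge. Highest is commercial burglary at $33,000. Additional: $600 × 60% = $360; $6,500 × 60% = $3,900; $3,400 × 60% = $2,040. Combined base = $33,000 + $6,300 = $39,300.
Net percentage adjustment: +30% −35% +60% = +55%. $39,300 × 1.55 = $60,915.
$60,915 is within the $750,000 maximum.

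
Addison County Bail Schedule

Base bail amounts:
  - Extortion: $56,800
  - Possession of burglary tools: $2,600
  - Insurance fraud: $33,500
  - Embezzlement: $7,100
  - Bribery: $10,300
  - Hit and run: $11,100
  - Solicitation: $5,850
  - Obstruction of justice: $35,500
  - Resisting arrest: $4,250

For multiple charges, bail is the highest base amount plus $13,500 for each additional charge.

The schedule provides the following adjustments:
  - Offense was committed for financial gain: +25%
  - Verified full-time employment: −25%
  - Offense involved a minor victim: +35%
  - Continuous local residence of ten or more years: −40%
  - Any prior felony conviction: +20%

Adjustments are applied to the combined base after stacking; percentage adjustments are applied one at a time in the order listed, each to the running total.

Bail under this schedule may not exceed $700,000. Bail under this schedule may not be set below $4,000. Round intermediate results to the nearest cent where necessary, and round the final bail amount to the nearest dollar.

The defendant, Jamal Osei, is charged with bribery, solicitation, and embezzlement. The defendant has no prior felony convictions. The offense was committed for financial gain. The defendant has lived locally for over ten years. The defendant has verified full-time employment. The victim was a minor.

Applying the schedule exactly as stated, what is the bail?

$28,325

Base amounts from the schedule: bribery $10,300; solicitation $5,850; embezzlement $7,100.
Stacking rule: highest base plus $13,500 per additional charge. Highest is bribery at $10,300; 2 additional charges → +$27,000. Combined base = $37,300.
Offense was committed for financial gain (+25%): $37,300 × 1.25 = $46,625.
Verified full-time employment (−25%): $46,625 × 0.75 = $34,968.75.
Offense involved a minor victim (+35%): $34,968.75 × 1.35 = $47,207.81.
Continuous local residence of ten or more years (−40%): $47,207.81 × 0.6 = $28,324.69.
$28,324.69 is within the $700,000 maximum.
$28,324.69 is at or above the $4,000 minimum.
Rounded to the nearest dollar: $28,325.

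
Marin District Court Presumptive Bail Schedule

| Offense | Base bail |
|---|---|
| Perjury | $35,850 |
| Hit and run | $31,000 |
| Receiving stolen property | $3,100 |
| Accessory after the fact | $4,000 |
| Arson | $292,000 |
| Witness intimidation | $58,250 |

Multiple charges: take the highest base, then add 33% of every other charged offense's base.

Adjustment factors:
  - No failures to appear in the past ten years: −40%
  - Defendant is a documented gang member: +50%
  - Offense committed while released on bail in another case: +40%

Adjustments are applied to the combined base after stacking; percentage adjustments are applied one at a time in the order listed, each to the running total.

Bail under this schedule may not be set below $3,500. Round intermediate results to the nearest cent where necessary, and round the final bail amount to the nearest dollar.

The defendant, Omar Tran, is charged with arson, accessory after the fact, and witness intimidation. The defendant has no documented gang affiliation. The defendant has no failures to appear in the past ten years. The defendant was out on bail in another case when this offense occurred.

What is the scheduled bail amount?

$262,536

Base amounts from the schedule: arson $292,000; accessory after the fact $4,000; witness intimidation $58,250.
Stacking rule: highest base plus 33% of each additional charge. Highest is arson at $292,000. Additional: $4,000 × 33% = $1,320; $58,250 × 33% = $19,222.50. Combined base = $292,000 + $20,542.50 = $312,542.50.
No failures to appear in the past ten years (−40%): $312,542.50 × 0.6 = $187,525.50.
Offense committed while released on bail in another case (+40%): $187,525.50 × 1.4 = $262,535.70.
$262,535.70 is at or above the $3,500 minimum.
Rounded to the nearest dollar: $262,536.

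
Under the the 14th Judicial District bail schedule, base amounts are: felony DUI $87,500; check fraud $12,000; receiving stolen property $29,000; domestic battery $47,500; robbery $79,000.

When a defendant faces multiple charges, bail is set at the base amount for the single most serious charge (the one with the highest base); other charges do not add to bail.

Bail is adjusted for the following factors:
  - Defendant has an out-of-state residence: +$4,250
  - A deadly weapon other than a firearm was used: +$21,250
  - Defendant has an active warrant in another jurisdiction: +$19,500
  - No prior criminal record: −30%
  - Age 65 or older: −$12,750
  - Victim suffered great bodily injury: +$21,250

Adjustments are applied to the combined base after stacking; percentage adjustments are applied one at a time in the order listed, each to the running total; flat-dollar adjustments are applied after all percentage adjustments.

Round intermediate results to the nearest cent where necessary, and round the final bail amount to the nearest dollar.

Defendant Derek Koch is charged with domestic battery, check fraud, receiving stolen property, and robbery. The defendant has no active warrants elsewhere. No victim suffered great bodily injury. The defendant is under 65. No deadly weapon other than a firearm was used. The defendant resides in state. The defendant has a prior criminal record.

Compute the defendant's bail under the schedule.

$79,000

Base amounts from the schedule: domestic battery $47,500; check fraud $12,000; receiving stolen property $29,000; robbery $79,000.
Stacking rule: use the highest base only. Highest is robbery at $79,000. Combined base = $79,000.
No adjustment factors apply to this defendant.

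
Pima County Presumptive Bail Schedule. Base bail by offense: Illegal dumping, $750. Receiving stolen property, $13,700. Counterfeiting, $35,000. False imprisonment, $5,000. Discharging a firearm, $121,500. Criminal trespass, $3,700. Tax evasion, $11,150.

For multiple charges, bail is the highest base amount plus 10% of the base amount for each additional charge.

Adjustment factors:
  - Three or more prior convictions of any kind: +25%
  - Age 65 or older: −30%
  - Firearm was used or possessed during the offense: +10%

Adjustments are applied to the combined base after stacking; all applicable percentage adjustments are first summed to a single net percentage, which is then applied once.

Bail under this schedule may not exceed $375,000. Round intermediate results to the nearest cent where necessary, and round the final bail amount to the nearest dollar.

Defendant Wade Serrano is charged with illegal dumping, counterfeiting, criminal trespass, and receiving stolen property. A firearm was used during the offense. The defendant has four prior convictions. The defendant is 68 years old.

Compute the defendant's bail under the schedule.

Base amounts from the schedule: illegal dumping $750; counterfeiting $35,000; criminal trespass $3,700; receiving stolen property $13,700.
Stacking rule: highest base plus 10% of each additional charge. Highest is counterfeiting at $35,000. Additional: $750 × 10% = $75; $3,700 × 10% = $370; $13,700 × 10% = $1,370. Combined base = $35,000 + $1,815 = $36,815.
Net percentage adjustment: +25% −30% +10% = +5%. $36,815 × 1.05 = $38,655.75.
$38,655.75 is within the $375,000 maximum.
Rounded to the nearest dollar: $38,656.

$38,656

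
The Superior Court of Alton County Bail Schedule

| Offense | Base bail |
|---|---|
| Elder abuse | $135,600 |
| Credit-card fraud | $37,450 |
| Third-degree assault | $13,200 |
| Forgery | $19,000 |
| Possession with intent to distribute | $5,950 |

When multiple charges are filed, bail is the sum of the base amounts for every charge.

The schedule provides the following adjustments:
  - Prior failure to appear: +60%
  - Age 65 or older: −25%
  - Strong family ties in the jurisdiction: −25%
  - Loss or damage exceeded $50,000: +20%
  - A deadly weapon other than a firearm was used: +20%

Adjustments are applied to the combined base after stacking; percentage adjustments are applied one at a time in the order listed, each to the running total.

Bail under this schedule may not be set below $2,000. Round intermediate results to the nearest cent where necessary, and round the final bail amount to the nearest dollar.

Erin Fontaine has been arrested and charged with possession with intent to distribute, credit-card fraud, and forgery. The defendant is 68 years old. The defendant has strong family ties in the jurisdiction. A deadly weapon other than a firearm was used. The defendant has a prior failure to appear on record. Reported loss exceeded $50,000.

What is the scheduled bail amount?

$80,870

Base amounts from the schedule: possession with intent to distribute $5,950; credit-card fraud $37,450; forgery $19,000.
Stacking rule: sum of all bases. $5,950 + $37,450 + $19,000 = $62,400.
Prior failure to appear (+60%): $62,400 × 1.6 = $99,840.
Age 65 or older (−25%): $99,840 × 0.75 = $74,880.
Strong family ties in the jurisdiction (−25%): $74,880 × 0.75 = $56,160.
Loss or damage exceeded $50,000 (+20%): $56,160 × 1.2 = $67,392.
A deadly weapon other than a firearm was used (+20%): $67,392 × 1.2 = $80,870.40.
$80,870.40 is at or above the $2,000 minimum.
Rounded to the nearest dollar: $80,870.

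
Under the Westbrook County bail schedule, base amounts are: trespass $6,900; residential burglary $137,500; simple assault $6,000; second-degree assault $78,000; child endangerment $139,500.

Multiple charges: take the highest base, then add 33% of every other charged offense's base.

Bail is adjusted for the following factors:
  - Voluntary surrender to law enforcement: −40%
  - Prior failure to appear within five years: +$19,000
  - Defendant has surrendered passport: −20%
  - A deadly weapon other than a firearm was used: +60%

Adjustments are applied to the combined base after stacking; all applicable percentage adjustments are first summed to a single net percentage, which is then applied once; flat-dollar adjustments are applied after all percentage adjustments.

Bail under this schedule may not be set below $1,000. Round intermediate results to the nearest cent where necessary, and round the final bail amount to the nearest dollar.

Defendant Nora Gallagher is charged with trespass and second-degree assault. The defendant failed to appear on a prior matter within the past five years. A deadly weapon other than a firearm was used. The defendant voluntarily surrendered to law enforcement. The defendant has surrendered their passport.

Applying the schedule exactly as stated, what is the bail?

Base amounts from the schedule: trespass $6,900; second-degree assault $78,000.
Stacking rule: highest base plus 33% of each additional charge. Highest is second-degree assault at $78,000. Additional: $6,900 × 33% = $2,277. Combined base = $78,000 + $2,277 = $80,277.
Net percentage adjustment: −40% −20% +60% = +0%. $80,277 × 1 = $80,277.
Prior failure to appear within five years (+$19,000 flat): $80,277 + $19,000 = $99,277.
$99,277 is at or above the $1,000 minimum.

$99,277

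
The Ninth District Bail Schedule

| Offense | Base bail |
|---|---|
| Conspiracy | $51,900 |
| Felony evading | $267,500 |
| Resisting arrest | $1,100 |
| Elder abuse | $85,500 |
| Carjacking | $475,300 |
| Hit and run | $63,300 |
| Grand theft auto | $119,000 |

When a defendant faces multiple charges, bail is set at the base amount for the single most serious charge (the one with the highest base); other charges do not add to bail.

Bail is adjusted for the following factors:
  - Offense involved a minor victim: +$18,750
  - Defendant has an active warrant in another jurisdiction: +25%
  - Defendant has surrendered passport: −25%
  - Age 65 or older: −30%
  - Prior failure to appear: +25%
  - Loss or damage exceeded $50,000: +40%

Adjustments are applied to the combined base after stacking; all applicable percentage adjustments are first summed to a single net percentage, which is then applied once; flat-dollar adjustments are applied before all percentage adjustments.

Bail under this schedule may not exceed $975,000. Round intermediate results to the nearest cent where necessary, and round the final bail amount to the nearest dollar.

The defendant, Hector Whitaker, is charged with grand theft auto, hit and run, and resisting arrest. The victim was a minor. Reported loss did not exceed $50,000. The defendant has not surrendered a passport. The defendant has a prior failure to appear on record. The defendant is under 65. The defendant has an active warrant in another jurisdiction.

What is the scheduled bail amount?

Base amounts from the schedule: grand theft auto $119,000; hit and run $63,300; resisting arrest $1,100.
Stacking rule: use the highest base only. Highest is grand theft auto at $119,000. Combined base = $119,000.
Offense involved a minor victim (+$18,750 flat): $119,000 + $18,750 = $137,750.
Net percentage adjustment: +25% +25% = +50%. $137,750 × 1.5 = $206,625.
$206,625 is within the $975,000 maximum.

$206,625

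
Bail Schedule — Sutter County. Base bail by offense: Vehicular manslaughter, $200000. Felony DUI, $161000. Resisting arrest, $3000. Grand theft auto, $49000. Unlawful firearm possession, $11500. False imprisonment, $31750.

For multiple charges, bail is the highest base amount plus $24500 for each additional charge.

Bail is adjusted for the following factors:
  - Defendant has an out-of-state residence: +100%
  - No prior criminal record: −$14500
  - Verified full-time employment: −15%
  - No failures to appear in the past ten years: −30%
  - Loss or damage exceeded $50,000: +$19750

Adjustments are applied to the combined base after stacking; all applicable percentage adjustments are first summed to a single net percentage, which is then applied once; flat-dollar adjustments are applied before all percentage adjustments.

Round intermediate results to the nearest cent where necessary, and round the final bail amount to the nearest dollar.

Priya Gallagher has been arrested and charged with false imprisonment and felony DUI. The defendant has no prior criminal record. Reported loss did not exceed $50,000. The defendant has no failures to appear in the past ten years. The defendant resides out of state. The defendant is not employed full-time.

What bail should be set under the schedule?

$290700

Base amounts from the schedule: false imprisonment $31750; felony DUI $161000.
Stacking rule: highest base plus $24500 per additional charge. Highest is felony DUI at $161000; 1 additional charge → +$24500. Combined base = $185500.
No prior criminal record (−$14500 flat): $185500 − $14500 = $171000.
Net percentage adjustment: +100% −30% = +70%. $171000 × 1.7 = $290700.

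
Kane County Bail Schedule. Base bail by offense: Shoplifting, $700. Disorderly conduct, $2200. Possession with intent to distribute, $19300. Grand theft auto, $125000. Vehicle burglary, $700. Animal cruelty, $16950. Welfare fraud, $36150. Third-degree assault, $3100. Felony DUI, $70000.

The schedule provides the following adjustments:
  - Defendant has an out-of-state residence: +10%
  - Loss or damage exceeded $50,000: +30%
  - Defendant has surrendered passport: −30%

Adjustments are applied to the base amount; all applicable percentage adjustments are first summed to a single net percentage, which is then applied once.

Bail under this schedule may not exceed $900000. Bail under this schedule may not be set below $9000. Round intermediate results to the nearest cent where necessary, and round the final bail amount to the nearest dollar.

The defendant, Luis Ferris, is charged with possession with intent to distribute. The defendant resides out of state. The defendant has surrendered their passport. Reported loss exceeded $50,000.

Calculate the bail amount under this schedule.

Base amounts from the schedule: possession with intent to distribute $19300.
Single charge. Combined base = $19300.
Net percentage adjustment: +10% +30% −30% = +10%. $19300 × 1.1 = $21230.
$21230 is within the $900000 maximum.
$21230 is at or above the $9000 minimum.

$21230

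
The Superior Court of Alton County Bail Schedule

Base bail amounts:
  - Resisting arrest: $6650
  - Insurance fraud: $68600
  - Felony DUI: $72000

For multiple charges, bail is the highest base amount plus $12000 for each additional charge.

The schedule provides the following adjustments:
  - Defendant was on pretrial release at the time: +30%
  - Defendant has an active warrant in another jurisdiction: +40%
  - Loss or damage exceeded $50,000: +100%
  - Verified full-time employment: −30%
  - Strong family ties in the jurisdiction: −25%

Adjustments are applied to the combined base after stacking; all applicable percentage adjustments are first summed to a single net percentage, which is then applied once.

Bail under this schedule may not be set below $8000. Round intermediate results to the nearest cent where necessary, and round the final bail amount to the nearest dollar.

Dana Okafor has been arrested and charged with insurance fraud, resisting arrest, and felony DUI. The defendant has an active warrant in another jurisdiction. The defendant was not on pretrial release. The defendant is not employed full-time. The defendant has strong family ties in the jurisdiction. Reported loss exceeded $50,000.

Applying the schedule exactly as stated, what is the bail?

Base amounts from the schedule: insurance fraud $68600; resisting arrest $6650; felony DUI $72000.
Stacking rule: highest base plus $12000 per additional charge. Highest is felony DUI at $72000; 2 additional charges → +$24000. Combined base = $96000.
Net percentage adjustment: +40% +100% −25% = +115%. $96000 × 2.15 = $206400.
$206400 is at or above the $8000 minimum.

$206400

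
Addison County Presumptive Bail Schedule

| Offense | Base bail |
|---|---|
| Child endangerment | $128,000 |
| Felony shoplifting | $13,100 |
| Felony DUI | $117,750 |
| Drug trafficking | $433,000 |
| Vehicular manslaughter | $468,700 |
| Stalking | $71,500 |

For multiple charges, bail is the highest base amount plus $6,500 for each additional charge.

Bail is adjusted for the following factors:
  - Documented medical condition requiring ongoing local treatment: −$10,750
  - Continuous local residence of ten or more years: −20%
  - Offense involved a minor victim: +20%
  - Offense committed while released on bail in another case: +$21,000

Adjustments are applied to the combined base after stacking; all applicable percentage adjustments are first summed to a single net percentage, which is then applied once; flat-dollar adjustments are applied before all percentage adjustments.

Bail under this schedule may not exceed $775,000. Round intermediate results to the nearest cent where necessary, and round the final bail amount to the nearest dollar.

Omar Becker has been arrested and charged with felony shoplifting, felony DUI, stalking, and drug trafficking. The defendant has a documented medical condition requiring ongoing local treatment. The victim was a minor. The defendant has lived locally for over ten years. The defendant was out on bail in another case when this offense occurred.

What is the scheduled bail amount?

$462,750

Base amounts from the schedule: felony shoplifting $13,100; felony DUI $117,750; stalking $71,500; drug trafficking $433,000.
Stacking rule: highest base plus $6,500 per additional charge. Highest is drug trafficking at $433,000; 3 additional charges → +$19,500. Combined base = $452,500.
Documented medical condition requiring ongoing local treatment (−$10,750 flat): $452,500 − $10,750 = $441,750.
Offense committed while released on bail in another case (+$21,000 flat): $441,750 + $21,000 = $462,750.
Net percentage adjustment: −20% +20% = +0%. $462,750 × 1 = $462,750.
$462,750 is within the $775,000 maximum.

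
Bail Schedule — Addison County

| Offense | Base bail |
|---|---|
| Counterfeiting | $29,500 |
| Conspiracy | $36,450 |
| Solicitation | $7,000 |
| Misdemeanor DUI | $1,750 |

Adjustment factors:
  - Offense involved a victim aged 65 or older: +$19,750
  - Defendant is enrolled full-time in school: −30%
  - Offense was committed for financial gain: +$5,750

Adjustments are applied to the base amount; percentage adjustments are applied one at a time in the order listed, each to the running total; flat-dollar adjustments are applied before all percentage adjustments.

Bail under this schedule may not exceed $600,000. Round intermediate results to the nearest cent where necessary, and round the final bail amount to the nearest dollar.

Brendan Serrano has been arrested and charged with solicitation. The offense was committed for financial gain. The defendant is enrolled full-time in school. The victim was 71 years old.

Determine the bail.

$22,750

Base amounts from the schedule: solicitation $7,000.
Single charge. Combined base = $7,000.
Offense involved a victim aged 65 or older (+$19,750 flat): $7,000 + $19,750 = $26,750.
Offense was committed for financial gain (+$5,750 flat): $26,750 + $5,750 = $32,500.
Defendant is enrolled full-time in school (−30%): $32,500 × 0.7 = $22,750.
$22,750 is within the $600,000 maximum.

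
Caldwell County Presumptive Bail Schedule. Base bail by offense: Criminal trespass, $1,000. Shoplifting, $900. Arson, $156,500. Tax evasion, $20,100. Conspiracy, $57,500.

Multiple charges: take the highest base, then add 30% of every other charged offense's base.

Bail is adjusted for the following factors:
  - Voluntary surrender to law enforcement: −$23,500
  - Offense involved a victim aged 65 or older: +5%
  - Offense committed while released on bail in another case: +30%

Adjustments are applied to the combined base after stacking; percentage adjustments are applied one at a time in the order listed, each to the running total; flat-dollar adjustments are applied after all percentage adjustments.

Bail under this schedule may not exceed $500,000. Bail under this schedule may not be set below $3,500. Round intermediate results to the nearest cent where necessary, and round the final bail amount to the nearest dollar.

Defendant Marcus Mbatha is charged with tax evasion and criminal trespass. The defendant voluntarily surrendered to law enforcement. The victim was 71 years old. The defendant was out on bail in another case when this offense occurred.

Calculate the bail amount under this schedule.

Base amounts from the schedule: tax evasion $20,100; criminal trespass $1,000.
Stacking rule: highest base plus 30% of each additional charge. Highest is tax evasion at $20,100. Additional: $1,000 × 30% = $300. Combined base = $20,100 + $300 = $20,400.
Offense involved a victim aged 65 or older (+5%): $20,400 × 1.05 = $21,420.
Offense committed while released on bail in another case (+30%): $21,420 × 1.3 = $27,846.
Voluntary surrender to law enforcement (−$23,500 flat): $27,846 − $23,500 = $4,346.
$4,346 is within the $500,000 maximum.
$4,346 is at or above the $3,500 minimum.

$4,346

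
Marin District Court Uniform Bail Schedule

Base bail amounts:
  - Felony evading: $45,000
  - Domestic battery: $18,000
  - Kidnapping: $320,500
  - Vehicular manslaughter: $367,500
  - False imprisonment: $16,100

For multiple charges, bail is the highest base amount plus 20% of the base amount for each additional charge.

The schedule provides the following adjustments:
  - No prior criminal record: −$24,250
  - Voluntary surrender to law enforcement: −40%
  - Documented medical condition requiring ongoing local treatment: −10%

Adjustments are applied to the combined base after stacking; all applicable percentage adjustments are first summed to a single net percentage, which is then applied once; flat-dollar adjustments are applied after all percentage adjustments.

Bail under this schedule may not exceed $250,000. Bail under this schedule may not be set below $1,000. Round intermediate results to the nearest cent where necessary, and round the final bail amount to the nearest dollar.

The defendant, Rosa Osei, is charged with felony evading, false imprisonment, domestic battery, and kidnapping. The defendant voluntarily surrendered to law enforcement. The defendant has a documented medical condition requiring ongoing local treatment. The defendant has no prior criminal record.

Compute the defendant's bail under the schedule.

Base amounts from the schedule: felony evading $45,000; false imprisonment $16,100; domestic battery $18,000; kidnapping $320,500.
Stacking rule: highest base plus 20% of each additional charge. Highest is kidnapping at $320,500. Additional: $45,000 × 20% = $9,000; $16,100 × 20% = $3,220; $18,000 × 20% = $3,600. Combined base = $320,500 + $15,820 = $336,320.
Net percentage adjustment: −40% −10% = −50%. $336,320 × 0.5 = $168,160.
No prior criminal record (−$24,250 flat): $168,160 − $24,250 = $143,910.
$143,910 is within the $250,000 maximum.
$143,910 is at or above the $1,000 minimum.

$143,910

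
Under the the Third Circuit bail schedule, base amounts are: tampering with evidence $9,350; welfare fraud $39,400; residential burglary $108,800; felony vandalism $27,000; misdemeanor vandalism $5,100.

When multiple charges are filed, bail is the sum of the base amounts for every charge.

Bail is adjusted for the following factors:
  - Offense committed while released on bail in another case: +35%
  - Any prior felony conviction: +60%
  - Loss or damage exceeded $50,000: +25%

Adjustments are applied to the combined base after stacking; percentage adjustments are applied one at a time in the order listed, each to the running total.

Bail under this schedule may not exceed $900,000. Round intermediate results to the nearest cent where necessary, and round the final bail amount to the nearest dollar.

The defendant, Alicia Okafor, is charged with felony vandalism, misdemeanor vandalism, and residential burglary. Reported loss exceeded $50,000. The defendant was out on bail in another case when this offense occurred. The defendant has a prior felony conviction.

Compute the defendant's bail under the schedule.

$380,430

Base amounts from the schedule: felony vandalism $27,000; misdemeanor vandalism $5,100; residential burglary $108,800.
Stacking rule: sum of all bases. $27,000 + $5,100 + $108,800 = $140,900.
Offense committed while released on bail in another case (+35%): $140,900 × 1.35 = $190,215.
Any prior felony conviction (+60%): $190,215 × 1.6 = $304,344.
Loss or damage exceeded $50,000 (+25%): $304,344 × 1.25 = $380,430.
$380,430 is within the $900,000 maximum.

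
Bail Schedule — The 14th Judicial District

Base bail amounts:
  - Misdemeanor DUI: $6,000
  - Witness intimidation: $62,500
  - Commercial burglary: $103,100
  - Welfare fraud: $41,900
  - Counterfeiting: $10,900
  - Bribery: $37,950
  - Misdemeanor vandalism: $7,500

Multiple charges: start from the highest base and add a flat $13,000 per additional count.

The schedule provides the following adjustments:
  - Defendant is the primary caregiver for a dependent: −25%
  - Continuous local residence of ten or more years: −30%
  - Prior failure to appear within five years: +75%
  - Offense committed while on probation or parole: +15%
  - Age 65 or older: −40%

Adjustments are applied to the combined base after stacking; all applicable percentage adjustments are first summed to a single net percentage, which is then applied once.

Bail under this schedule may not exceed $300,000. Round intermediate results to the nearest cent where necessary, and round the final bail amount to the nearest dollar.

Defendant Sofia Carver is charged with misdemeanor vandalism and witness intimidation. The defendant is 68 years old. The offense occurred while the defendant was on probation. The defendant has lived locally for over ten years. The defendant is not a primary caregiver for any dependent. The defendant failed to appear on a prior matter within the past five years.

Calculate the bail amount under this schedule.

$90,600

Base amounts from the schedule: misdemeanor vandalism $7,500; witness intimidation $62,500.
Stacking rule: highest base plus $13,000 per additional charge. Highest is witness intimidation at $62,500; 1 additional charge → +$13,000. Combined base = $75,500.
Net percentage adjustment: −30% +75% +15% −40% = +20%. $75,500 × 1.2 = $90,600.
$90,600 is within the $300,000 maximum.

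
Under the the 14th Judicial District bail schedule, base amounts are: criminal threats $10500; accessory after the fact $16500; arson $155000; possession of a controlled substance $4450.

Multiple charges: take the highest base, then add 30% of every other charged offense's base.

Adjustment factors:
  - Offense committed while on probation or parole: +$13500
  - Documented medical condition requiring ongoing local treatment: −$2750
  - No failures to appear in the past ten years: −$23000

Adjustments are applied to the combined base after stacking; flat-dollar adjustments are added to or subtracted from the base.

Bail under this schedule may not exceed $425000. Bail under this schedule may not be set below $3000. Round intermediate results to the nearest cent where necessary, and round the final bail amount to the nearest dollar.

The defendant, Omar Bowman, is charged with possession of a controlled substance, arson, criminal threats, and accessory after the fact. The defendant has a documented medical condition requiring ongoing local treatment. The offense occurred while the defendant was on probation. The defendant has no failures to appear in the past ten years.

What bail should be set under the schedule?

Base amounts from the schedule: possession of a controlled substance $4450; arson $155000; criminal threats $10500; accessory after the fact $16500.
Stacking rule: highest base plus 30% of each additional charge. Highest is arson at $155000. Additional: $4450 × 30% = $1335; $10500 × 30% = $3150; $16500 × 30% = $4950. Combined base = $155000 + $9435 = $164435.
Offense committed while on probation or parole (+$13500 flat): $164435 + $13500 = $177935.
Documented medical condition requiring ongoing local treatment (−$2750 flat): $177935 − $2750 = $175185.
No failures to appear in the past ten years (−$23000 flat): $175185 − $23000 = $152185.
$152185 is within the $425000 maximum.
$152185 is at or above the $3000 minimum.

$152185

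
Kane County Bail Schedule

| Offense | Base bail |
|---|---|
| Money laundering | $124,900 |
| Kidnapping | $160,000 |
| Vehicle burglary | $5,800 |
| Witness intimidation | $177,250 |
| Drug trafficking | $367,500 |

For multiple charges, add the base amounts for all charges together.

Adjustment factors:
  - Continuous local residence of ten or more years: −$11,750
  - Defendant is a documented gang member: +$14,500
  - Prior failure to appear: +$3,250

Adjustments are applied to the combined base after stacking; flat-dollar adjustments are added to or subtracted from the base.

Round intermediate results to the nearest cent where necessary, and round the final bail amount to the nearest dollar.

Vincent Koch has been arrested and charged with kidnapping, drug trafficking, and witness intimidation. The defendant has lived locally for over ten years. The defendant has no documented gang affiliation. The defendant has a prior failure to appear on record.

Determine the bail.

$696,250

Base amounts from the schedule: kidnapping $160,000; drug trafficking $367,500; witness intimidation $177,250.
Stacking rule: sum of all bases. $160,000 + $367,500 + $177,250 = $704,750.
Continuous local residence of ten or more years (−$11,750 flat): $704,750 − $11,750 = $693,000.
Prior failure to appear (+$3,250 flat): $693,000 + $3,250 = $696,250.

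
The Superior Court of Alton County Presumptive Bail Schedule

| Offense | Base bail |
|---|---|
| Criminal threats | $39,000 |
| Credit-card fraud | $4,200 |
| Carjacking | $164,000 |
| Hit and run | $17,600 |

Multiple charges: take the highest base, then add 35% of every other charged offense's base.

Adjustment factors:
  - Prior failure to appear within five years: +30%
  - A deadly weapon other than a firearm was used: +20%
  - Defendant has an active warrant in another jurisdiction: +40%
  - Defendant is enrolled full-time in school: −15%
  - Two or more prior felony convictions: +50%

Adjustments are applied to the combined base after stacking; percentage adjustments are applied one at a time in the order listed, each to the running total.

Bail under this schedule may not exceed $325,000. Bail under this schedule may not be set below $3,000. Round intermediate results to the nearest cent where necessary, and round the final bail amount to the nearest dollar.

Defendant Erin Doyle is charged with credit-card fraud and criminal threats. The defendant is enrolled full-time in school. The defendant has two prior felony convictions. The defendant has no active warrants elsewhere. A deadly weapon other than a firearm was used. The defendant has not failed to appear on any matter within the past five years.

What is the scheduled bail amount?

Base amounts from the schedule: credit-card fraud $4,200; criminal threats $39,000.
Stacking rule: highest base plus 35% of each additional charge. Highest is criminal threats at $39,000. Additional: $4,200 × 35% = $1,470. Combined base = $39,000 + $1,470 = $40,470.
A deadly weapon other than a firearm was used (+20%): $40,470 × 1.2 = $48,564.
Defendant is enrolled full-time in school (−15%): $48,564 × 0.85 = $41,279.40.
Two or more prior felony convictions (+50%): $41,279.40 × 1.5 = $61,919.10.
$61,919.10 is within the $325,000 maximum.
$61,919.10 is at or above the $3,000 minimum.
Rounded to the nearest dollar: $61,919.

$61,919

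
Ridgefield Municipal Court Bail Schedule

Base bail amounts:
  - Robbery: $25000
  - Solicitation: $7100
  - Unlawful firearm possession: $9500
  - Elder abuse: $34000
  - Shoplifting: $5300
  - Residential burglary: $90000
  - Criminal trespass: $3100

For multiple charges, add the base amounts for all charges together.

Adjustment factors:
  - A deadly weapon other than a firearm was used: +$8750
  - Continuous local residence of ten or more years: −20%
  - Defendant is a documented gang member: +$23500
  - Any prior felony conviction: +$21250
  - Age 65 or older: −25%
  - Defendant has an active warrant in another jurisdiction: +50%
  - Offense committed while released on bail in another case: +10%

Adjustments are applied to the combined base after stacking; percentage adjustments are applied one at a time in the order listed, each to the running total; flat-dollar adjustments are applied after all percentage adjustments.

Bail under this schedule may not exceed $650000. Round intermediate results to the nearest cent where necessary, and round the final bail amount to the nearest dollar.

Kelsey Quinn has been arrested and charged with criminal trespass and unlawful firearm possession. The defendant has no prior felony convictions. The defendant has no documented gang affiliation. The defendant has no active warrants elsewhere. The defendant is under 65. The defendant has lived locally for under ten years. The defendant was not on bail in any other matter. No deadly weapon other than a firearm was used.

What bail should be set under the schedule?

Base amounts from the schedule: criminal trespass $3100; unlawful firearm possession $9500.
Stacking rule: sum of all bases. $3100 + $9500 = $12600.
No adjustment factors apply to this defendant.
$12600 is within the $650000 maximum.

$12600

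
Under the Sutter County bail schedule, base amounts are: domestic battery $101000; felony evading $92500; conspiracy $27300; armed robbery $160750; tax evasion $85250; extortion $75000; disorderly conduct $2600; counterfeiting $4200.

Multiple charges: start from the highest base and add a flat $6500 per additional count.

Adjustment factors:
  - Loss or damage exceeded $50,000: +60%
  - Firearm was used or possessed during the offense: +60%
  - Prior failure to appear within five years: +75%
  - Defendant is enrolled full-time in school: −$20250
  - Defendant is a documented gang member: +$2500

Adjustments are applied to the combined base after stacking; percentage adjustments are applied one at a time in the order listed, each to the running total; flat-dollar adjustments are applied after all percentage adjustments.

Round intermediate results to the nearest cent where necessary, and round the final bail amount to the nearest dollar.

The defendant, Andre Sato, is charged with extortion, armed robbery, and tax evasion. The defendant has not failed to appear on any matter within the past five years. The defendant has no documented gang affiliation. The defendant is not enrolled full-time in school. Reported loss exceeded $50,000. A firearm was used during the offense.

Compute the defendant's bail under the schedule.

Base amounts from the schedule: extortion $75000; armed robbery $160750; tax evasion $85250.
Stacking rule: highest base plus $6500 per additional charge. Highest is armed robbery at $160750; 2 additional charges → +$13000. Combined base = $173750.
Loss or damage exceeded $50,000 (+60%): $173750 × 1.6 = $278000.
Firearm was used or possessed during the offense (+60%): $278000 × 1.6 = $444800.

$444800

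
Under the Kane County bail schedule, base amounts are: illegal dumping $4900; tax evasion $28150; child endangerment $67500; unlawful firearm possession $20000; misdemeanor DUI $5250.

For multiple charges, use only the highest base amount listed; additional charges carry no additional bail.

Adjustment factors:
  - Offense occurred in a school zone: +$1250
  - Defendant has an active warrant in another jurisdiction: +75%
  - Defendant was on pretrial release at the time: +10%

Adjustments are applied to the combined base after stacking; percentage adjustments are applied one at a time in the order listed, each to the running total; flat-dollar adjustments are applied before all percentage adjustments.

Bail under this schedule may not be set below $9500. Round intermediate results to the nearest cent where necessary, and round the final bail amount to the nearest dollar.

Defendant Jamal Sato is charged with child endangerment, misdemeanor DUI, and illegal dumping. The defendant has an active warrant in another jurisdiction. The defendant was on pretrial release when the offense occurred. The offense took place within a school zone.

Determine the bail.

$132344

Base amounts from the schedule: child endangerment $67500; misdemeanor DUI $5250; illegal dumping $4900.
Stacking rule: use the highest base only. Highest is child endangerment at $67500. Combined base = $67500.
Offense occurred in a school zone (+$1250 flat): $67500 + $1250 = $68750.
Defendant has an active warrant in another jurisdiction (+75%): $68750 × 1.75 = $120312.50.
Defendant was on pretrial release at the time (+10%): $120312.50 × 1.1 = $132343.75.
$132343.75 is at or above the $9500 minimum.
Rounded to the nearest dollar: $132344.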